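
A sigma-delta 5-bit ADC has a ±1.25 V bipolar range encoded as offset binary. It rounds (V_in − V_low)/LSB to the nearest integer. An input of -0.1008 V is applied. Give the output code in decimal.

Full-scale span = 2.5 V; LSB = 2.5/2^5 = 78.125 mV.
(V_in − V_low)/LSB = (-0.1008 − (−1.25)) / 0.078125 = 14.710.
round(14.710) = 15.

code 15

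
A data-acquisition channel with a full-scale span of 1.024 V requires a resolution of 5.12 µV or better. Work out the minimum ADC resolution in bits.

18 bits

Number of steps required ≥ 1.024 V / 5.12 µV = 200000.00.
Need 2^N ≥ 200000.00; 2^17 = 131072, 2^18 = 262144.
Minimum N = 18.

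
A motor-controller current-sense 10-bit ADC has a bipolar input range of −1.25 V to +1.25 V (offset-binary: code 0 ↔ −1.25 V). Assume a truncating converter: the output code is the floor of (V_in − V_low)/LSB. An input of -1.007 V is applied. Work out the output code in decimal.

LSB = 2.5 V / 1024 = 2.441 mV.
Input sits at 99.533 steps above V_low.
So the output code is 99.

code 99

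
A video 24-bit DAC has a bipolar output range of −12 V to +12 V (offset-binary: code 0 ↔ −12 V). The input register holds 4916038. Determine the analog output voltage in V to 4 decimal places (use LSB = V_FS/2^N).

LSB = 24 V / 2^24 = 1.43 µV.
V_out = (−12) + 4916038 × 1.43051e-06 V = -4.96755 V.

-4.9676 V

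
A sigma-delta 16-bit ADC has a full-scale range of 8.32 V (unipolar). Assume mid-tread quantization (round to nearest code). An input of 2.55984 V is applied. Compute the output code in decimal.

With 65536 levels over 8.32 V, one step is 126.95 µV.
(2.55984 − 0) / 0.000126953 = 20163.663 LSBs.
round(20163.663) = 20164.

code 20164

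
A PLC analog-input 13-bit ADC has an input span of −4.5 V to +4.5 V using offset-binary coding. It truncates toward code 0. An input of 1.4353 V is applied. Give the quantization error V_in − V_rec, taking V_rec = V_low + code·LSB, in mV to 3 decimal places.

0.486 mV

Step size: 9 V ÷ 2^13 = 1.099 mV.
(V_in − V_low)/LSB = (1.4353 − (−4.5))/0.00109863 = 5402.4420 → code 5402 (floor).
V_rec = (−4.5) + 5402·0.00109863 = 1.4348145 V.
Difference: 0.000485547 V → 0.486 mV.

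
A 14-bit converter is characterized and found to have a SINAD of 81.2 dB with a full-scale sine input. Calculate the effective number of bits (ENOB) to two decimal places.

ENOB = (SINAD − 1.76) / 6.02 = (81.2 − 1.76)/6.02 = 13.196.

13.20 bits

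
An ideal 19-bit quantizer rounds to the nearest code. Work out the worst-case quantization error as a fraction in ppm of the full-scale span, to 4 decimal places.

Rounding → worst-case error = ½ LSB = V_FS/2^20, so 1e+06/1048576 = 0.953674 ppm of full scale.

0.9537 ppm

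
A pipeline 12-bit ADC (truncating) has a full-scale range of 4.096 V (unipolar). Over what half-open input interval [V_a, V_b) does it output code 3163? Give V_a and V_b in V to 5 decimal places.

[3.16300 V, 3.16400 V)

LSB = 4.096/2^12 = 1.000 mV.
V_a = V_low + 3163·LSB = 3.163 V; V_b = V_low + 3164·LSB = 3.164 V.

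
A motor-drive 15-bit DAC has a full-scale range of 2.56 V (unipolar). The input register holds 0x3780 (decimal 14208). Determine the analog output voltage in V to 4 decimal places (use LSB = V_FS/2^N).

1.1100 V

LSB = 2.56 V / 2^15 = 78.12 µV.
Code 0x3780 = 14208 decimal.
V_out = 0 + 14208 × 7.8125e-05 V = 1.11 V.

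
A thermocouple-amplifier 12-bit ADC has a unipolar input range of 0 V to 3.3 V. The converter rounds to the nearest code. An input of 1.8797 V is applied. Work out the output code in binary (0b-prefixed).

LSB = 3.3 V / 4096 = 0.806 mV.
(1.8797 − 0) / 0.000805664 = 2333.106 LSBs.
So the output code is 2333.
In binary (0b-prefixed): 0b100100011101.

code 0b100100011101 (decimal 2333)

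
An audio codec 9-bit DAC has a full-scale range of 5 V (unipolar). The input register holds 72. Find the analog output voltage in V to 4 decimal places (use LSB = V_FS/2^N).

0.7031 V

LSB = 5 V / 2^9 = 9.766 mV.
V_out = 0 + 72 × 0.00976562 V = 0.703125 V.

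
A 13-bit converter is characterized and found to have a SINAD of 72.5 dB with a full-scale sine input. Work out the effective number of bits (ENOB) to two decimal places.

11.75 bits

ENOB = (SINAD − 1.76) / 6.02 = (72.5 − 1.76)/6.02 = 11.751.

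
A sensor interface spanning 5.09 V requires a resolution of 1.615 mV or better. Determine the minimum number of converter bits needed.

12 bits

Number of steps required ≥ 5.09 V / 1.615 mV = 3151.70.
Need 2^N ≥ 3151.70; 2^11 = 2048, 2^12 = 4096.
Minimum N = 12.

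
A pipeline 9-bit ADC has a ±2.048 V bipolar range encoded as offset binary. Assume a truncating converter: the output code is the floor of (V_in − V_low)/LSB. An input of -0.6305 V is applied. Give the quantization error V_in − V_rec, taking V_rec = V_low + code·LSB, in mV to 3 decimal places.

LSB = 4.096/2^9 = 8.000 mV.
(V_in − V_low)/LSB = (-0.6305 − (−2.048))/0.008 = 177.1875 → code 177 (floor).
V_rec = (−2.048) + 177·0.008 = -0.632 V.
V_in − V_rec = 0.0015 V = 1.500 mV.

1.500 mV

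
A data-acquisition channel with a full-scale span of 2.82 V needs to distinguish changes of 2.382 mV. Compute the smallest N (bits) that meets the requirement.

11 bits

Number of steps required ≥ 2.82 V / 2.382 mV = 1183.88.
Need 2^N ≥ 1183.88; 2^10 = 1024, 2^11 = 2048.
Minimum N = 11.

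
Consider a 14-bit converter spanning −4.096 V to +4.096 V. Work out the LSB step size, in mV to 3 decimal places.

Full-scale span = 8.192 V.
LSB = 8.192 / 2^14 = 8.192 / 16384 = 0.0005 V = 0.500 mV.

0.500 mV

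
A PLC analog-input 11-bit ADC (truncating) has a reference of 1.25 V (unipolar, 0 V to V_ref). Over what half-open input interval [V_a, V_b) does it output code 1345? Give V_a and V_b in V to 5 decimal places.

[0.82092 V, 0.82153 V)

LSB = 1.25/2^11 = 0.610 mV.
V_a = V_low + 1345·LSB = 0.820923 V; V_b = V_low + 1346·LSB = 0.821533 V.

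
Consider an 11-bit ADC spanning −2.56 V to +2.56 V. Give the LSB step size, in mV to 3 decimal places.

Full-scale span = 5.12 V.
LSB = 5.12 / 2^11 = 5.12 / 2048 = 0.0025 V = 2.500 mV.

2.500 mV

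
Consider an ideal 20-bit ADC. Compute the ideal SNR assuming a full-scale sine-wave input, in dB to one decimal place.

122.2 dB

SNR ≈ 6.02·N + 1.76 dB = 6.02·20 + 1.76 = 122.16 dB.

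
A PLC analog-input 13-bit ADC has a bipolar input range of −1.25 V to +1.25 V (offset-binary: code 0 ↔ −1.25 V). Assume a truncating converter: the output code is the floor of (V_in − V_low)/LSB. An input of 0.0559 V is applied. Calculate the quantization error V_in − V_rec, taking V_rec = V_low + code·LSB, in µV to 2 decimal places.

One LSB is 2.5 V / 8192 = 305.18 µV.
(0.0559 − (−1.25))/0.000305176 = 4279.1731; ⌊·⌋ gives code 4279.
Code 4279 maps back to (−1.25) + 4279×0.000305176 V = 0.055847168 V.
Difference: 5.2832e-05 V → 52.83 µV.

52.83 µV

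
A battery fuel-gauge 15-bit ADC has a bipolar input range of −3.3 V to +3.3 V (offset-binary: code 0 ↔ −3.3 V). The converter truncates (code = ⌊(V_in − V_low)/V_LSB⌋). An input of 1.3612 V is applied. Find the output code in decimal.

With 32768 levels over 6.6 V, one step is 201.42 µV.
(1.3612 − (−3.3)) / 0.000201416 = 23142.152 LSBs.
So the output code is 23142.

code 23142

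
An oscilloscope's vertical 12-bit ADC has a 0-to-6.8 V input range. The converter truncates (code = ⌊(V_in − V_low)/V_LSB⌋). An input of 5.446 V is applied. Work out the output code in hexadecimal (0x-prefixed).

code 0xCD0 (decimal 3280)

LSB = 6.8 V / 4096 = 1.660 mV.
Input sits at 3280.414 steps above V_low.
Floor → code 3280.
In hexadecimal (0x-prefixed): 0xCD0.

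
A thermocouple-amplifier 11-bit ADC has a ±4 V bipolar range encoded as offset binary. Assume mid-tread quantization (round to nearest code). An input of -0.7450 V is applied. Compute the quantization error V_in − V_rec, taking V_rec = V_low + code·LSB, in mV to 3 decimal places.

One LSB is 8 V / 2048 = 3.906 mV.
(-0.7450 − (−4))/0.00390625 = 833.2800; round gives code 833.
Code 833 maps back to (−4) + 833×0.00390625 V = -0.74609375 V.
Difference: 0.00109375 V → 1.094 mV.

1.094 mV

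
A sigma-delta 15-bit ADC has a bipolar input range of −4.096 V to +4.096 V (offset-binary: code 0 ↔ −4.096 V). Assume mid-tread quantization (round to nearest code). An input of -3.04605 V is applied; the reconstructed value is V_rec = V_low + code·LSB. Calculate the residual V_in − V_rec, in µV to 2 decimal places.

-50.00 µV

Step size: 8.192 V ÷ 2^15 = 250.00 µV.
Scaled input = 4199.8000 LSBs, so code = 4200.
Reconstructed: -3.046 V.
Error = -3.04605 − (−3.046) = -5e-05 V = -50.00 µV.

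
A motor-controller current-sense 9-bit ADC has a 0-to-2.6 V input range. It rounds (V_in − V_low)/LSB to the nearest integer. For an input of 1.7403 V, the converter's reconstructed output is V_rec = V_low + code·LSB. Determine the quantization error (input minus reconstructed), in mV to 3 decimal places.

-1.497 mV

One LSB is 2.6 V / 512 = 5.078 mV.
Scaled input = 342.7052 LSBs, so code = 343.
Reconstructed: 1.7417969 V.
Difference: -0.00149687 V → -1.497 mV.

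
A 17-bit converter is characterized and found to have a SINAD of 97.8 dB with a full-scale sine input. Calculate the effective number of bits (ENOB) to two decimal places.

ENOB = (SINAD − 1.76) / 6.02 = (97.8 − 1.76)/6.02 = 15.953.

15.95 bits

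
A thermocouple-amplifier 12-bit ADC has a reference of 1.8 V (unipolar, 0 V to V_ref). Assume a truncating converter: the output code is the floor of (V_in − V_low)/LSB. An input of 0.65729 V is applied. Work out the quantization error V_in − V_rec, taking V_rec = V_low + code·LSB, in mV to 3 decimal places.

0.308 mV

LSB = 1.8/2^12 = 439.45 µV.
Scaled input = 1495.6999 LSBs, so code = 1495.
V_rec = 0 + 1495·0.000439453 = 0.65698242 V.
V_in − V_rec = 0.000307578 V = 0.308 mV.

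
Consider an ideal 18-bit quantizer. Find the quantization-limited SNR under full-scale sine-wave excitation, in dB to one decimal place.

110.1 dB

SNR ≈ 6.02·N + 1.76 dB = 6.02·18 + 1.76 = 110.12 dB.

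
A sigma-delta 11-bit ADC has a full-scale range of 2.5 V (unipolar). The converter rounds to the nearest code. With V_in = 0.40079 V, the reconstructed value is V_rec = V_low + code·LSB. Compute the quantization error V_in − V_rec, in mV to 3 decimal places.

0.399 mV

LSB = 2.5/2^11 = 1.221 mV.
(0.40079 − 0)/0.0012207 = 328.3272; round gives code 328.
Code 328 maps back to 0 + 328×0.0012207 V = 0.40039062 V.
Difference: 0.000399375 V → 0.399 mV.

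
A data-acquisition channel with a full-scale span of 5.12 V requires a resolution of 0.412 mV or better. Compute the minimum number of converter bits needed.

14 bits

Number of steps required ≥ 5.12 V / 0.412 mV = 12427.18.
Need 2^N ≥ 12427.18; 2^13 = 8192, 2^14 = 16384.
Minimum N = 14.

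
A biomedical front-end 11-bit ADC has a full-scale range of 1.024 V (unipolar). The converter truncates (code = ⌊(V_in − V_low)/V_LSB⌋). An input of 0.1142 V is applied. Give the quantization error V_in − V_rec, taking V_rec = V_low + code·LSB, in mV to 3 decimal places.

LSB = 1.024/2^11 = 0.500 mV.
Scaled input = 228.4000 LSBs, so code = 228.
Reconstructed: 0.114 V.
V_in − V_rec = 0.0002 V = 0.200 mV.

0.200 mV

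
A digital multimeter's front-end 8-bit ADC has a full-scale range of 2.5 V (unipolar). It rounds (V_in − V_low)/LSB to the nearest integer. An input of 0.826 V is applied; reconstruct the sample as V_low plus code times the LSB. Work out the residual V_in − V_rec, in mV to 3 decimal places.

One LSB is 2.5 V / 256 = 9.766 mV.
(0.826 − 0)/0.00976562 = 84.5824; round gives code 85.
V_rec = 0 + 85·0.00976562 = 0.83007812 V.
Error = 0.826 − 0.83007812 = -0.00407813 V = -4.078 mV.

-4.078 mV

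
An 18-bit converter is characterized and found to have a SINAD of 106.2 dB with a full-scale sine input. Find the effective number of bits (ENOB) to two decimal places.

ENOB = (SINAD − 1.76) / 6.02 = (106.2 − 1.76)/6.02 = 17.349.

17.35 bits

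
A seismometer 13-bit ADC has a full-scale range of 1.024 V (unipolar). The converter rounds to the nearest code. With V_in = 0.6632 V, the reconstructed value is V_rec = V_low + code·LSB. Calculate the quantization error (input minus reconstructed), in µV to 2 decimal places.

One LSB is 1.024 V / 8192 = 125.00 µV.
(V_in − V_low)/LSB = (0.6632 − 0)/0.000125 = 5305.6000 → code 5306 (round).
V_rec = 0 + 5306·0.000125 = 0.66325 V.
Difference: -5e-05 V → -50.00 µV.

-50.00 µV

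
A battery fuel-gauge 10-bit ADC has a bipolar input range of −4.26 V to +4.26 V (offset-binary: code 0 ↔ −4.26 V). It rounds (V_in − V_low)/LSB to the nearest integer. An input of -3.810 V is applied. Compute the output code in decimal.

code 54

Full-scale span = 8.52 V; LSB = 8.52/2^10 = 8.320 mV.
(-3.810 − (−4.26)) / 0.00832031 = 54.085 LSBs.
So the output code is 54.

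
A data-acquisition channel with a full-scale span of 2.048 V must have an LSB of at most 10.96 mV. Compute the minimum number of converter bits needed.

8 bits

Number of steps required ≥ 2.048 V / 10.96 mV = 186.86.
Need 2^N ≥ 186.86; 2^7 = 128, 2^8 = 256.
Minimum N = 8.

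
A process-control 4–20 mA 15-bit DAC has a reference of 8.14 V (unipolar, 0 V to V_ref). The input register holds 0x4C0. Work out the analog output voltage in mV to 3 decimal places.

LSB = 8.14 V / 2^15 = 248.41 µV.
Code 0x4C0 = 1216 decimal.
V_out = 0 + 1216 × 0.000248413 V = 0.30207 V.
= 302.070 mV.

302.070 mV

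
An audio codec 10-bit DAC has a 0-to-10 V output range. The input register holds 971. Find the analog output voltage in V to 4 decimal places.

LSB = 10 V / 2^10 = 9.766 mV.
V_out = 0 + 971 × 0.00976562 V = 9.48242 V.

9.4824 V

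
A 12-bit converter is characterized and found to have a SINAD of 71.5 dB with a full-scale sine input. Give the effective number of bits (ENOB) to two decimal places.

11.58 bits

ENOB = (SINAD − 1.76) / 6.02 = (71.5 − 1.76)/6.02 = 11.585.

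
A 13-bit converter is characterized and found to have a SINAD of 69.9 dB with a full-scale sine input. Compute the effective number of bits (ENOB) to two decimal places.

ENOB = (SINAD − 1.76) / 6.02 = (69.9 − 1.76)/6.02 = 11.319.

11.32 bits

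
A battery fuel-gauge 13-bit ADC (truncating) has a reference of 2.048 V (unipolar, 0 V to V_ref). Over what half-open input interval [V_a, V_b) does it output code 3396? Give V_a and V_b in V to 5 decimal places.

[0.84900 V, 0.84925 V)

LSB = 2.048/2^13 = 250.00 µV.
V_a = V_low + 3396·LSB = 0.849 V; V_b = V_low + 3397·LSB = 0.84925 V.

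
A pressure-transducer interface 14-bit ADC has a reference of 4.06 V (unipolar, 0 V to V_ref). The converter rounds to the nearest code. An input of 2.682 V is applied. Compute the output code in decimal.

code 10823

With 16384 levels over 4.06 V, one step is 247.80 µV.
(2.682 − 0) / 0.000247803 = 10823.125 LSBs.
So the output code is 10823.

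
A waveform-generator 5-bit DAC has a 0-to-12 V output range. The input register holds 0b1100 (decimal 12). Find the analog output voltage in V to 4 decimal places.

LSB = 12 V / 2^5 = 375.000 mV.
Code 0b1100 = 12 decimal.
V_out = 0 + 12 × 0.375 V = 4.5 V.

4.5000 V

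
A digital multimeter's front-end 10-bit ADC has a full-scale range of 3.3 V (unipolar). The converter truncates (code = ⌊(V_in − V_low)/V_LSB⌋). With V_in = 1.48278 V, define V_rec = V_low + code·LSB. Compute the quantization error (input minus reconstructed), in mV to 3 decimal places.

0.358 mV

One LSB is 3.3 V / 1024 = 3.223 mV.
(V_in − V_low)/LSB = (1.48278 − 0)/0.00322266 = 460.1111 → code 460 (floor).
V_rec = 0 + 460·0.00322266 = 1.4824219 V.
V_in − V_rec = 0.000358125 V = 0.358 mV.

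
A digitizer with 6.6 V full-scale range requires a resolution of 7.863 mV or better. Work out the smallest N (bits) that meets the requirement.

Number of steps required ≥ 6.6 V / 7.863 mV = 839.37.
Need 2^N ≥ 839.37; 2^9 = 512, 2^10 = 1024.
Minimum N = 10.

10 bits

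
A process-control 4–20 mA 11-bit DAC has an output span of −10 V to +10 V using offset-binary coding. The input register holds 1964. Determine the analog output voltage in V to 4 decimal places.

9.1797 V

LSB = 20 V / 2^11 = 9.766 mV.
V_out = (−10) + 1964 × 0.00976562 V = 9.17969 V.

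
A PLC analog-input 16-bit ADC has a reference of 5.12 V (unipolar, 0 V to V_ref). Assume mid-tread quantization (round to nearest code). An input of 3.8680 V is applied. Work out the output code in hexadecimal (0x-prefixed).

code 0xC166 (decimal 49510)

Full-scale span = 5.12 V; LSB = 5.12/2^16 = 78.12 µV.
(V_in − V_low)/LSB = (3.8680 − 0) / 7.8125e-05 = 49510.400.
round(49510.400) = 49510.
In hexadecimal (0x-prefixed): 0xC166.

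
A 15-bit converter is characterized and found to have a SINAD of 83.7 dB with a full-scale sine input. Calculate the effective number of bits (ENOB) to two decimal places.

13.61 bits

ENOB = (SINAD − 1.76) / 6.02 = (83.7 − 1.76)/6.02 = 13.611.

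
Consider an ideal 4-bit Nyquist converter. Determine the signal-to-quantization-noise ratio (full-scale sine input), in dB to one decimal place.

SNR ≈ 6.02·N + 1.76 dB = 6.02·4 + 1.76 = 25.84 dB.

25.8 dB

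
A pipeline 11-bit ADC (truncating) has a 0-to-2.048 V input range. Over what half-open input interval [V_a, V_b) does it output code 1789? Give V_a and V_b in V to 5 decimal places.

[1.78900 V, 1.79000 V)

LSB = 2.048/2^11 = 1.000 mV.
V_a = V_low + 1789·LSB = 1.789 V; V_b = V_low + 1790·LSB = 1.79 V.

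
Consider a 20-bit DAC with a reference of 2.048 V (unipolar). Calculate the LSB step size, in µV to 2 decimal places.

Full-scale span = 2.048 V.
LSB = 2.048 / 2^20 = 2.048 / 1048576 = 1.95313e-06 V = 1.95 µV.

1.95 µV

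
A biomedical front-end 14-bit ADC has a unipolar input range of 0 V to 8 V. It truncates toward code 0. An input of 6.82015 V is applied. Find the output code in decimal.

code 13967

With 16384 levels over 8 V, one step is 488.28 µV.
Input sits at 13967.667 steps above V_low.
Floor → code 13967.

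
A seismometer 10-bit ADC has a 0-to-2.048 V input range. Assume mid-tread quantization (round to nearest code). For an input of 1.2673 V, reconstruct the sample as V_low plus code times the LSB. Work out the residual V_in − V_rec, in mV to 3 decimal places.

LSB = 2.048/2^10 = 2.000 mV.
(1.2673 − 0)/0.002 = 633.6500; round gives code 634.
Reconstructed: 1.268 V.
V_in − V_rec = -0.0007 V = -0.700 mV.

-0.700 mV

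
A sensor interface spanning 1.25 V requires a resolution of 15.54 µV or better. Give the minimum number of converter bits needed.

Number of steps required ≥ 1.25 V / 15.54 µV = 80437.58.
Need 2^N ≥ 80437.58; 2^16 = 65536, 2^17 = 131072.
Minimum N = 17.

17 bits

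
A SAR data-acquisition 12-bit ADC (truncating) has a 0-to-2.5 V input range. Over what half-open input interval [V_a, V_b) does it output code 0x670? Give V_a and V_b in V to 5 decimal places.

LSB = 2.5/2^12 = 0.610 mV.
Code 0x670 = 1648 decimal.
V_a = V_low + 1648·LSB = 1.00586 V; V_b = V_low + 1649·LSB = 1.00647 V.

[1.00586 V, 1.00647 V)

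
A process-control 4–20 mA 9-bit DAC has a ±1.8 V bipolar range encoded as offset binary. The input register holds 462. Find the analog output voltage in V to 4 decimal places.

LSB = 3.6 V / 2^9 = 7.031 mV.
V_out = (−1.8) + 462 × 0.00703125 V = 1.44844 V.

1.4484 V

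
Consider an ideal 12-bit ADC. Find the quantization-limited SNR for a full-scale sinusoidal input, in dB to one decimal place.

74.0 dB

SNR ≈ 6.02·N + 1.76 dB = 6.02·12 + 1.76 = 74.00 dB.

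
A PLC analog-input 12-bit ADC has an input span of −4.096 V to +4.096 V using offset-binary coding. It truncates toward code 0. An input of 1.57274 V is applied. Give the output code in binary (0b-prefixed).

code 0b101100010010 (decimal 2834)

With 4096 levels over 8.192 V, one step is 2.000 mV.
(V_in − V_low)/LSB = (1.57274 − (−4.096)) / 0.002 = 2834.370.
Floor → code 2834.
In binary (0b-prefixed): 0b101100010010.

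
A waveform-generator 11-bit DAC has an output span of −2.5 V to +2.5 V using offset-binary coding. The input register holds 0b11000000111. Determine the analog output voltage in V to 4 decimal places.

1.2671 V

LSB = 5 V / 2^11 = 2.441 mV.
Code 0b11000000111 = 1543 decimal.
V_out = (−2.5) + 1543 × 0.00244141 V = 1.26709 V.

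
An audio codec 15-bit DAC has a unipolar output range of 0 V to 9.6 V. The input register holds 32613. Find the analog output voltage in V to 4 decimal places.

9.5546 V

LSB = 9.6 V / 2^15 = 292.97 µV.
V_out = 0 + 32613 × 0.000292969 V = 9.55459 V.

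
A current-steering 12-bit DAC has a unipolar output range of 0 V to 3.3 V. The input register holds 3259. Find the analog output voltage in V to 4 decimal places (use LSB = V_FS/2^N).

LSB = 3.3 V / 2^12 = 0.806 mV.
V_out = 0 + 3259 × 0.000805664 V = 2.62566 V.

2.6257 V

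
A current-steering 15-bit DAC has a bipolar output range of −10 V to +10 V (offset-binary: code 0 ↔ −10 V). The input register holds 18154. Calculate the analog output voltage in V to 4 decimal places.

LSB = 20 V / 2^15 = 0.610 mV.
V_out = (−10) + 18154 × 0.000610352 V = 1.08032 V.

1.0803 V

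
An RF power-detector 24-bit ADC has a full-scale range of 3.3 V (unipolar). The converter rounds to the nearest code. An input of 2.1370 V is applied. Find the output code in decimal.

code 10864518

LSB = 3.3 V / 16777216 = 0.20 µV.
(2.1370 − 0) / 1.96695e-07 = 10864518.361 LSBs.
Round → code 10864518.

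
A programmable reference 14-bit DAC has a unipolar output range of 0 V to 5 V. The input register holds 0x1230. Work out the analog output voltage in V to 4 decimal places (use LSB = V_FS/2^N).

1.4209 V

LSB = 5 V / 2^14 = 305.18 µV.
Code 0x1230 = 4656 decimal.
V_out = 0 + 4656 × 0.000305176 V = 1.4209 V.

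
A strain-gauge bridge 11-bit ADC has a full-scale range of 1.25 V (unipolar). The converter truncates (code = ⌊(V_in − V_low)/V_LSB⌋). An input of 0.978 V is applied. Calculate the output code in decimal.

code 1602

With 2048 levels over 1.25 V, one step is 0.610 mV.
Input sits at 1602.355 steps above V_low.
So the output code is 1602.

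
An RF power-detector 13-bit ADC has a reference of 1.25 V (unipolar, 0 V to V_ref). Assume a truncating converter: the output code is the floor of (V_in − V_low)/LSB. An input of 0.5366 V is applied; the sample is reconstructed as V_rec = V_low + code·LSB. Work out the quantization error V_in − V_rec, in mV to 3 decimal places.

One LSB is 1.25 V / 8192 = 152.59 µV.
(V_in − V_low)/LSB = (0.5366 − 0)/0.000152588 = 3516.6618 → code 3516 (floor).
V_rec = 0 + 3516·0.000152588 = 0.53649902 V.
Error = 0.5366 − 0.53649902 = 0.000100977 V = 0.101 mV.

0.101 mV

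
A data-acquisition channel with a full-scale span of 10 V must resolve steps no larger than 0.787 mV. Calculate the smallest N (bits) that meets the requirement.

14 bits

Number of steps required ≥ 10 V / 0.787 mV = 12706.48.
Need 2^N ≥ 12706.48; 2^13 = 8192, 2^14 = 16384.
Minimum N = 14.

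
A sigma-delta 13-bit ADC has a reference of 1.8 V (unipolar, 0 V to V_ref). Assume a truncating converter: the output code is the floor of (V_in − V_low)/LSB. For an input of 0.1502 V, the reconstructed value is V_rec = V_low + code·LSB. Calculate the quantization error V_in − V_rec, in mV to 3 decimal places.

Step size: 1.8 V ÷ 2^13 = 219.73 µV.
(V_in − V_low)/LSB = (0.1502 − 0)/0.000219727 = 683.5769 → code 683 (floor).
Reconstructed: 0.15007324 V.
V_in − V_rec = 0.000126758 V = 0.127 mV.

0.127 mV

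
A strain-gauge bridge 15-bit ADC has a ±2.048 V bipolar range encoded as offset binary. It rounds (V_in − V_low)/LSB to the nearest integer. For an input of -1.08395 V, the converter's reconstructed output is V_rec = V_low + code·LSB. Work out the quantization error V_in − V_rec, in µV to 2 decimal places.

50.00 µV

One LSB is 4.096 V / 32768 = 125.00 µV.
(V_in − V_low)/LSB = (-1.08395 − (−2.048))/0.000125 = 7712.4000 → code 7712 (round).
V_rec = (−2.048) + 7712·0.000125 = -1.084 V.
Error = -1.08395 − (−1.084) = 5e-05 V = 50.00 µV.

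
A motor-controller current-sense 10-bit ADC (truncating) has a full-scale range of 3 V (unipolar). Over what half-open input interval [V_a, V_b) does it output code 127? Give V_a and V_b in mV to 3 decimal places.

[372.070 mV, 375.000 mV)

LSB = 3/2^10 = 2.930 mV.
V_a = V_low + 127·LSB = 0.37207 V; V_b = V_low + 128·LSB = 0.375 V.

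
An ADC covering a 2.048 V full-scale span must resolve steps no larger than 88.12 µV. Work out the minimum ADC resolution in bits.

Number of steps required ≥ 2.048 V / 88.12 µV = 23241.03.
Need 2^N ≥ 23241.03; 2^14 = 16384, 2^15 = 32768.
Minimum N = 15.

15 bits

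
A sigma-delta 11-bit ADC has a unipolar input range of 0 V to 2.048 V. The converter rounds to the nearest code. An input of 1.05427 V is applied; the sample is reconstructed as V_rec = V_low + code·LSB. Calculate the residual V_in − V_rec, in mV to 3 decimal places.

0.270 mV

Step size: 2.048 V ÷ 2^11 = 1.000 mV.
(V_in − V_low)/LSB = (1.05427 − 0)/0.001 = 1054.2700 → code 1054 (round).
Code 1054 maps back to 0 + 1054×0.001 V = 1.054 V.
Difference: 0.00027 V → 0.270 mV.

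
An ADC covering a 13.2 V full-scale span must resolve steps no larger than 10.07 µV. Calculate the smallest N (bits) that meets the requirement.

Number of steps required ≥ 13.2 V / 10.07 µV = 1310824.23.
Need 2^N ≥ 1310824.23; 2^20 = 1048576, 2^21 = 2097152.
Minimum N = 21.

21 bits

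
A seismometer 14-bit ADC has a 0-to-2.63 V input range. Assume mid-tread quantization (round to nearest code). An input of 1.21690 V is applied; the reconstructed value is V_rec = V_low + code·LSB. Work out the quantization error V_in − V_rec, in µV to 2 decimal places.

One LSB is 2.63 V / 16384 = 160.52 µV.
(1.21690 − 0)/0.000160522 = 7580.8706; round gives code 7581.
Code 7581 maps back to 0 + 7581×0.000160522 V = 1.2169208 V.
Difference: -2.07764e-05 V → -20.78 µV.

-20.78 µV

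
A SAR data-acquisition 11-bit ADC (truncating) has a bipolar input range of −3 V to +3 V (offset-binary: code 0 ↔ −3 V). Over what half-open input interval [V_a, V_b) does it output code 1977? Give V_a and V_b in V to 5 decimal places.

LSB = 6/2^11 = 2.930 mV.
V_a = V_low + 1977·LSB = 2.79199 V; V_b = V_low + 1978·LSB = 2.79492 V.

[2.79199 V, 2.79492 V)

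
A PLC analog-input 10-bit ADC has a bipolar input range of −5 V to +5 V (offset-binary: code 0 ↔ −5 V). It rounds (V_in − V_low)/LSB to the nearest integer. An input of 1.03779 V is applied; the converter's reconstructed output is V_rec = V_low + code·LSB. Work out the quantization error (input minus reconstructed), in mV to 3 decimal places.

One LSB is 10 V / 1024 = 9.766 mV.
(1.03779 − (−5))/0.00976562 = 618.2697; round gives code 618.
Code 618 maps back to (−5) + 618×0.00976562 V = 1.0351562 V.
Difference: 0.00263375 V → 2.634 mV.

2.634 mV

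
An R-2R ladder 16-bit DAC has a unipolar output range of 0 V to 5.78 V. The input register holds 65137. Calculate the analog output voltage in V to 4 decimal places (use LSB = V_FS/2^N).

5.7448 V

LSB = 5.78 V / 2^16 = 88.20 µV.
V_out = 0 + 65137 × 8.81958e-05 V = 5.74481 V.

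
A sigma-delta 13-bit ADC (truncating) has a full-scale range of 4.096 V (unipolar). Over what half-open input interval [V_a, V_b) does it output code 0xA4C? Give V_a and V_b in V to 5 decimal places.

[1.31800 V, 1.31850 V)

LSB = 4.096/2^13 = 0.500 mV.
Code 0xA4C = 2636 decimal.
V_a = V_low + 2636·LSB = 1.318 V; V_b = V_low + 2637·LSB = 1.3185 V.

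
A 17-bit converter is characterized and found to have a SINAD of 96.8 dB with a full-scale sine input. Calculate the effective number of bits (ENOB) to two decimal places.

15.79 bits

ENOB = (SINAD − 1.76) / 6.02 = (96.8 − 1.76)/6.02 = 15.787.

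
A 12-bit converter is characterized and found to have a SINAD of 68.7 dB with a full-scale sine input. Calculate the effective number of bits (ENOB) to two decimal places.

ENOB = (SINAD − 1.76) / 6.02 = (68.7 − 1.76)/6.02 = 11.120.

11.12 bits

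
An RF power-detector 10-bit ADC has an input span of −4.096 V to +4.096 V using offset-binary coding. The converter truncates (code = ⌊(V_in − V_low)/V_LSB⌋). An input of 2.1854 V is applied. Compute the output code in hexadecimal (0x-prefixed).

With 1024 levels over 8.192 V, one step is 8.000 mV.
Input sits at 785.175 steps above V_low.
Floor → code 785.
In hexadecimal (0x-prefixed): 0x311.

code 0x311 (decimal 785)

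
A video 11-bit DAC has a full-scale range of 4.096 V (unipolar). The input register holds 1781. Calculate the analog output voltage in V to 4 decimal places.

3.5620 V

LSB = 4.096 V / 2^11 = 2.000 mV.
V_out = 0 + 1781 × 0.002 V = 3.562 V.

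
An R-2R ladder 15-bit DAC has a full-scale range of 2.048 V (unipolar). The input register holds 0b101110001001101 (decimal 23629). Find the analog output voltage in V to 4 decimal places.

1.4768 V

LSB = 2.048 V / 2^15 = 62.50 µV.
Code 0b101110001001101 = 23629 decimal.
V_out = 0 + 23629 × 6.25e-05 V = 1.47681 V.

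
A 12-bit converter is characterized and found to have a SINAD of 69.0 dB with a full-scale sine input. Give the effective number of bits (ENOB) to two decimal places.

11.17 bits

ENOB = (SINAD − 1.76) / 6.02 = (69.0 − 1.76)/6.02 = 11.169.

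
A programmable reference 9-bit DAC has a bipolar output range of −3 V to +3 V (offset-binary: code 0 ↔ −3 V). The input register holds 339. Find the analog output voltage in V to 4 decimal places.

0.9727 V

LSB = 6 V / 2^9 = 11.719 mV.
V_out = (−3) + 339 × 0.0117188 V = 0.972656 V.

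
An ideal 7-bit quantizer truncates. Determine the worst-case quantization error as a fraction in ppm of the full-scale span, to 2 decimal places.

Truncating → worst-case error = 1 LSB = V_FS/2^7, so 1e+06/128 = 7812.5 ppm of full scale.

7812.50 ppm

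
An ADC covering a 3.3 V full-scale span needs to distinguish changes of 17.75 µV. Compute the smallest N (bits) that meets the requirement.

Number of steps required ≥ 3.3 V / 17.75 µV = 185915.49.
Need 2^N ≥ 185915.49; 2^17 = 131072, 2^18 = 262144.
Minimum N = 18.

18 bits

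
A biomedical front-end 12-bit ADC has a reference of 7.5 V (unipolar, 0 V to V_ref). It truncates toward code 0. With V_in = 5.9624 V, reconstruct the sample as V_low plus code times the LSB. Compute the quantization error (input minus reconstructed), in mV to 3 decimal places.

Step size: 7.5 V ÷ 2^12 = 1.831 mV.
(5.9624 − 0)/0.00183105 = 3256.2654; ⌊·⌋ gives code 3256.
Reconstructed: 5.9619141 V.
V_in − V_rec = 0.000485937 V = 0.486 mV.

0.486 mV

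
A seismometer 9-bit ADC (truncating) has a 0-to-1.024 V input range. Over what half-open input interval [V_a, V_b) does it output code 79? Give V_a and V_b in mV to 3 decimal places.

[158.000 mV, 160.000 mV)

LSB = 1.024/2^9 = 2.000 mV.
V_a = V_low + 79·LSB = 0.158 V; V_b = V_low + 80·LSB = 0.16 V.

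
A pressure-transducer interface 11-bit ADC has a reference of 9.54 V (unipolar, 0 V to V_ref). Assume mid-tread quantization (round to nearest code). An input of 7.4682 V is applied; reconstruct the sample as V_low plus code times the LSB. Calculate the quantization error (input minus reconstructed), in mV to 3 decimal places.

One LSB is 9.54 V / 2048 = 4.658 mV.
(7.4682 − 0)/0.0046582 = 1603.2362; round gives code 1603.
Reconstructed: 7.4670996 V.
Difference: 0.00110039 V → 1.100 mV.

1.100 mV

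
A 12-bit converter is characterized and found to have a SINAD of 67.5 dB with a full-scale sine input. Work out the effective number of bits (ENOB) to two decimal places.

10.92 bits

ENOB = (SINAD − 1.76) / 6.02 = (67.5 − 1.76)/6.02 = 10.920.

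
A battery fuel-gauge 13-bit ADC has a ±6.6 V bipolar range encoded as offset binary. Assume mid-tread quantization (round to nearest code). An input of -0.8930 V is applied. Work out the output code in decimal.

LSB = 13.2 V / 8192 = 1.611 mV.
(V_in − V_low)/LSB = (-0.8930 − (−6.6)) / 0.00161133 = 3541.799.
So the output code is 3542.

code 3542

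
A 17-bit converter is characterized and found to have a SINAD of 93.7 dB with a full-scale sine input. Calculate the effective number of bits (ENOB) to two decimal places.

15.27 bits

ENOB = (SINAD − 1.76) / 6.02 = (93.7 − 1.76)/6.02 = 15.272.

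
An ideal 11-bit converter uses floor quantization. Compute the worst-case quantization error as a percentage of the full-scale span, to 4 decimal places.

0.0488 %

Truncating → worst-case error = 1 LSB = V_FS/2^11, so 100/2048 = 0.0488281 % of full scale.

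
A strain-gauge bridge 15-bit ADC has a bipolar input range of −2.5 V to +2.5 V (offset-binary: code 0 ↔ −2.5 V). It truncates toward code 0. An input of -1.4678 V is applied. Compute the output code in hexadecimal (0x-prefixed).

LSB = 5 V / 32768 = 152.59 µV.
(-1.4678 − (−2.5)) / 0.000152588 = 6764.626 LSBs.
Floor → code 6764.
In hexadecimal (0x-prefixed): 0x1A6C.

code 0x1A6C (decimal 6764)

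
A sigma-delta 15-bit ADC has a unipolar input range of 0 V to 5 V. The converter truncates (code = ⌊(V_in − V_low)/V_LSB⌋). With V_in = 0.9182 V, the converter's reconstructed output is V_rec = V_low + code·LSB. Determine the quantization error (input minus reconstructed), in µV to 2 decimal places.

Step size: 5 V ÷ 2^15 = 152.59 µV.
(V_in − V_low)/LSB = (0.9182 − 0)/0.000152588 = 6017.5155 → code 6017 (floor).
Reconstructed: 0.91812134 V.
Error = 0.9182 − 0.91812134 = 7.86621e-05 V = 78.66 µV.

78.66 µV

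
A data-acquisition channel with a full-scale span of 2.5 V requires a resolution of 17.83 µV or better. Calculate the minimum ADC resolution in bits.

Number of steps required ≥ 2.5 V / 17.83 µV = 140213.12.
Need 2^N ≥ 140213.12; 2^17 = 131072, 2^18 = 262144.
Minimum N = 18.

18 bits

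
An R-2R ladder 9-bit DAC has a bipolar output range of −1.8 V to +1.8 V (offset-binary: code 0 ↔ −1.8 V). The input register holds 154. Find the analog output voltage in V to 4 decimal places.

LSB = 3.6 V / 2^9 = 7.031 mV.
V_out = (−1.8) + 154 × 0.00703125 V = -0.717187 V.

-0.7172 V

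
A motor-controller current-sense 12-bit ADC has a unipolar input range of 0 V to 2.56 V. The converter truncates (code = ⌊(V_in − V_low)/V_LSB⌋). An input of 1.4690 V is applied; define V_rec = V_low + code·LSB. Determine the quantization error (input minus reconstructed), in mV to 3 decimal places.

One LSB is 2.56 V / 4096 = 0.625 mV.
(V_in − V_low)/LSB = (1.4690 − 0)/0.000625 = 2350.4000 → code 2350 (floor).
V_rec = 0 + 2350·0.000625 = 1.46875 V.
V_in − V_rec = 0.00025 V = 0.250 mV.

0.250 mV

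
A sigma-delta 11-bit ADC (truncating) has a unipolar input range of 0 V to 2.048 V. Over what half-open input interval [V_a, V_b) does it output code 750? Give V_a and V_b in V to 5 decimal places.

[0.75000 V, 0.75100 V)

LSB = 2.048/2^11 = 1.000 mV.
V_a = V_low + 750·LSB = 0.75 V; V_b = V_low + 751·LSB = 0.751 V.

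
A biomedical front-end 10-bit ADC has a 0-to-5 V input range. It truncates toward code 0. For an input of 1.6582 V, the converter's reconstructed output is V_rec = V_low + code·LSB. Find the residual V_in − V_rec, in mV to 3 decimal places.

2.927 mV

Step size: 5 V ÷ 2^10 = 4.883 mV.
(V_in − V_low)/LSB = (1.6582 − 0)/0.00488281 = 339.5994 → code 339 (floor).
Code 339 maps back to 0 + 339×0.00488281 V = 1.6552734 V.
Error = 1.6582 − 1.6552734 = 0.00292656 V = 2.927 mV.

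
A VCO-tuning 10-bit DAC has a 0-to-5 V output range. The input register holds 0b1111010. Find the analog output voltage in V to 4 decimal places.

0.5957 V

LSB = 5 V / 2^10 = 4.883 mV.
Code 0b1111010 = 122 decimal.
V_out = 0 + 122 × 0.00488281 V = 0.595703 V.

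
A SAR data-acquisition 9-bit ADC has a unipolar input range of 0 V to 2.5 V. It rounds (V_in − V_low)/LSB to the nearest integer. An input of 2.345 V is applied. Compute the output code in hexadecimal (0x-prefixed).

code 0x1E0 (decimal 480)

With 512 levels over 2.5 V, one step is 4.883 mV.
(2.345 − 0) / 0.00488281 = 480.256 LSBs.
round(480.256) = 480.
In hexadecimal (0x-prefixed): 0x1E0.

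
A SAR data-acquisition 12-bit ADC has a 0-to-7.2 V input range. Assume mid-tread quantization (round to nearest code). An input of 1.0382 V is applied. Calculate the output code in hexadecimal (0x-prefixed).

code 0x24F (decimal 591)

Full-scale span = 7.2 V; LSB = 7.2/2^12 = 1.758 mV.
Input sits at 590.620 steps above V_low.
So the output code is 591.
In hexadecimal (0x-prefixed): 0x24F.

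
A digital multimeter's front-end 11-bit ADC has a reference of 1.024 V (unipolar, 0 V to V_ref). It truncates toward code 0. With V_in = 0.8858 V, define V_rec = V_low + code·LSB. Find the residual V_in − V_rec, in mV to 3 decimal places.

Step size: 1.024 V ÷ 2^11 = 0.500 mV.
(V_in − V_low)/LSB = (0.8858 − 0)/0.0005 = 1771.6000 → code 1771 (floor).
V_rec = 0 + 1771·0.0005 = 0.8855 V.
Error = 0.8858 − 0.8855 = 0.0003 V = 0.300 mV.

0.300 mV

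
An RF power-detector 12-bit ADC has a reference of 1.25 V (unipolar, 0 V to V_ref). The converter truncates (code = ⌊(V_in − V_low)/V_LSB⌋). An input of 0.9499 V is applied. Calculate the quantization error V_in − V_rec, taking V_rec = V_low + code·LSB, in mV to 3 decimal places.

Step size: 1.25 V ÷ 2^12 = 305.18 µV.
Scaled input = 3112.6323 LSBs, so code = 3112.
Code 3112 maps back to 0 + 3112×0.000305176 V = 0.94970703 V.
Error = 0.9499 − 0.94970703 = 0.000192969 V = 0.193 mV.

0.193 mV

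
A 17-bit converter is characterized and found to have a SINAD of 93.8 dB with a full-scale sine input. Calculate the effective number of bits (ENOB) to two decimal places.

ENOB = (SINAD − 1.76) / 6.02 = (93.8 − 1.76)/6.02 = 15.289.

15.29 bits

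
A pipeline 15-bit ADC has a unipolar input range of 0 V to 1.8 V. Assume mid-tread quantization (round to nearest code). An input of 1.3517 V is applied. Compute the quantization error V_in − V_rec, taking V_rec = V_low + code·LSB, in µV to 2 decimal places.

LSB = 1.8/2^15 = 54.93 µV.
(V_in − V_low)/LSB = (1.3517 − 0)/5.49316e-05 = 24606.9476 → code 24607 (round).
V_rec = 0 + 24607·5.49316e-05 = 1.3517029 V.
Difference: -2.88086e-06 V → -2.88 µV.

-2.88 µV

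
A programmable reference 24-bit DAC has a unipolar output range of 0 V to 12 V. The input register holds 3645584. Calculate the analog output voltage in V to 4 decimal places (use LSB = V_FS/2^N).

LSB = 12 V / 2^24 = 0.72 µV.
V_out = 0 + 3645584 × 7.15256e-07 V = 2.60752 V.

2.6075 V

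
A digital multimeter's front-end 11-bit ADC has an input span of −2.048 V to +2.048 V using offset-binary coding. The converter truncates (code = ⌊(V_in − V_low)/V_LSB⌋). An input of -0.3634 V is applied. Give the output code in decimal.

code 842

With 2048 levels over 4.096 V, one step is 2.000 mV.
Input sits at 842.300 steps above V_low.
Floor → code 842.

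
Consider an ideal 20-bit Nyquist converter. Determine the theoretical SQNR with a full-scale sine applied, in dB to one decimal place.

SNR ≈ 6.02·N + 1.76 dB = 6.02·20 + 1.76 = 122.16 dB.

122.2 dB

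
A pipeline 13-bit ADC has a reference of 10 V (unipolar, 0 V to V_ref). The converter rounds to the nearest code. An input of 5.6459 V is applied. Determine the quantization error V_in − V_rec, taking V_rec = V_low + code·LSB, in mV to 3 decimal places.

One LSB is 10 V / 8192 = 1.221 mV.
(V_in − V_low)/LSB = (5.6459 − 0)/0.0012207 = 4625.1213 → code 4625 (round).
Reconstructed: 5.645752 V.
Difference: 0.000148047 V → 0.148 mV.

0.148 mV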